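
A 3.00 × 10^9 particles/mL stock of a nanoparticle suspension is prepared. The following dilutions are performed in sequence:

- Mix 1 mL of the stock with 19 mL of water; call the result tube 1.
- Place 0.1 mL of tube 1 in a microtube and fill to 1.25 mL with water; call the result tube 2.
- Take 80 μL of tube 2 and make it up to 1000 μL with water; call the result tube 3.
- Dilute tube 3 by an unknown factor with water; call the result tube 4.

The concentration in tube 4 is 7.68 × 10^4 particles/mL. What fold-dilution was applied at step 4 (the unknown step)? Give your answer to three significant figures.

12.5-fold

Step 1: 1 mL + 19 mL = 20 mL total → factor 20/1 = 20
Step 2: 0.1 mL brought to 1.25 mL → factor 1.25/0.1 = 12.5
Step 3: 80 μL brought to 1000 μL → factor 1000/80 = 12.5
Step 4: unknown factor x
Product of known-step factors = 3125
Overall factor = 3.00 × 10^9 particles/mL / (7.68 × 10^4 particles/mL) = 39062
x = 39062 / 3125 = 12.5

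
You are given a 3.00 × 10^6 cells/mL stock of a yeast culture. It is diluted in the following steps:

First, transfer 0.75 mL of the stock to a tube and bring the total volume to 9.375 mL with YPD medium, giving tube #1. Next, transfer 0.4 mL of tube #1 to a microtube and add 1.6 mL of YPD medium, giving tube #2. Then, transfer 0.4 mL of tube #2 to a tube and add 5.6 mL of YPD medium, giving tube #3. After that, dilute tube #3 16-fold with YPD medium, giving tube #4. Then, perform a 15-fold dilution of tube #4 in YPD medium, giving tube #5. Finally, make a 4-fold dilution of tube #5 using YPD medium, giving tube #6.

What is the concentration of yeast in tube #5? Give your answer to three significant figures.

Step 1: 0.75 mL brought to 9.375 mL → factor 9.375/0.75 = 12.5
Step 2: 0.4 mL + 1.6 mL = 2 mL total → factor 2/0.4 = 5
Step 3: 0.4 mL + 5.6 mL = 6 mL total → factor 6/0.4 = 15
Step 4: 16-fold → factor 16
Step 5: 15-fold → factor 15
Dilution factor through tube #5 = 12.5 × 5 × 15 × 16 × 15 = 2.25 × 10^5
[tube #5] = 3.00 × 10^6 cells/mL / 2.25 × 10^5 = 13.3 cells/mL

13.3 cells/mL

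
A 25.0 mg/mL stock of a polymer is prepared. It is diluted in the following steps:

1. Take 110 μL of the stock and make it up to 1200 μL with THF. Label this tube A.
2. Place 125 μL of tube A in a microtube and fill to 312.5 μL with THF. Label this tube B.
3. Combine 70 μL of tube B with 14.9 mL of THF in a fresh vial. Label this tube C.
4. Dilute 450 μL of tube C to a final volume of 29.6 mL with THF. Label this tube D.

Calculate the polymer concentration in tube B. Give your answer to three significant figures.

Step 1: 110 μL brought to 1200 μL → factor 1200/110 = 10.909
Step 2: 125 μL brought to 312.5 μL → factor 312.5/125 = 2.5
Dilution factor through tube B = 10.909 × 2.5 = 27.273
[tube B] = 25.0 mg/mL / 27.273 = 0.917 mg/mL

0.917 mg/mL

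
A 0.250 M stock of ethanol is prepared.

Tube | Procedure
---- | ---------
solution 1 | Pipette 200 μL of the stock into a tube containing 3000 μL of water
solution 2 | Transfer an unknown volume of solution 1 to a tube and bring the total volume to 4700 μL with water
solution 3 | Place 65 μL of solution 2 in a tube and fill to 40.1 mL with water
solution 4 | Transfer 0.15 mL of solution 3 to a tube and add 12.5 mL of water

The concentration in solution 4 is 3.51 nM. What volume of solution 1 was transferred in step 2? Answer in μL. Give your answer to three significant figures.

Step 1: 200 μL + 3000 μL = 3200 μL total → factor 3200/200 = 16
Step 2: v brought to 4700 μL → factor = 4700 μL/v
Step 3: 65 μL brought to 40.1 mL → factor 40100/65 = 616.92
Step 4: 0.15 mL + 12.5 mL = 12.65 mL total → factor 12.65/0.15 = 84.333
Product of known-step factors = 8.3243 × 10^5
Overall factor = 0.250 M / (3.51 nM) = 7.1225 × 10^7
Step-2 factor = 7.1225 × 10^7 / 8.3243 × 10^5 = 85.562
v = 4700 μL / 85.562 = 54.9 μL

54.9 μL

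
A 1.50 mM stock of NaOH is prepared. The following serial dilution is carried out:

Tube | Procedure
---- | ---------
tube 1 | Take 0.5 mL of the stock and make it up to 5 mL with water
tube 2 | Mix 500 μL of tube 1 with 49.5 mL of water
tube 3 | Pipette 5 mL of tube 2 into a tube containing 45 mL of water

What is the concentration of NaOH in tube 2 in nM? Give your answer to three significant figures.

Step 1: 0.5 mL brought to 5 mL → factor 5/0.5 = 10
Step 2: 500 μL + 49.5 mL = 50000 μL total → factor 50000/500 = 100
Dilution factor through tube 2 = 10 × 100 = 1000
[tube 2] = 1.50 mM / 1000 = 0.001500 mM = 1.50 × 10^3 nM

1.50 × 10^3 nM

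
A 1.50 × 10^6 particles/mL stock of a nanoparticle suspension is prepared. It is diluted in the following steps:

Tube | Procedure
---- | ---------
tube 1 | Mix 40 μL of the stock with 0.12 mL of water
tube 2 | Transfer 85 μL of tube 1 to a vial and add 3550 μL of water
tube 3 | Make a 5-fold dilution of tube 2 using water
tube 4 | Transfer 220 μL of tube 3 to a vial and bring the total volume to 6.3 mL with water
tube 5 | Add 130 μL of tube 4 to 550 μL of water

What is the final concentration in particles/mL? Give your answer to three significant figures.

Step 1: 40 μL + 0.12 mL = 160 μL total → factor 160/40 = 4
Step 2: 85 μL + 3550 μL = 3635 μL total → factor 3635/85 = 42.765
Step 3: 5-fold → factor 5
Step 4: 220 μL brought to 6.3 mL → factor 6300/220 = 28.636
Step 5: 130 μL + 550 μL = 680 μL total → factor 680/130 = 5.2308
Overall dilution factor = 4 × 42.765 × 5 × 28.636 × 5.2308 = 1.2811 × 10^5
Final = 1.50 × 10^6 particles/mL / 1.2811 × 10^5 = 11.7 particles/mL

11.7 particles/mL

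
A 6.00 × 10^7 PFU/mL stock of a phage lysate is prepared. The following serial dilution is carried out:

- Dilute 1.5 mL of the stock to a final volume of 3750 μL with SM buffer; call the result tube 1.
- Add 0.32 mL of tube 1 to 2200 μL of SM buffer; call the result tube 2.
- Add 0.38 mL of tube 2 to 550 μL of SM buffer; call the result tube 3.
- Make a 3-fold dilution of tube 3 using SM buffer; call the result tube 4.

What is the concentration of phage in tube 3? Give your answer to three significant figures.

Step 1: 1.5 mL brought to 3750 μL → factor 3.75/1.5 = 2.5
Step 2: 0.32 mL + 2200 μL = 2.52 mL total → factor 2.52/0.32 = 7.875
Step 3: 0.38 mL + 550 μL = 0.93 mL total → factor 0.93/0.38 = 2.4474
Dilution factor through tube 3 = 2.5 × 7.875 × 2.4474 = 48.183
[tube 3] = 6.00 × 10^7 PFU/mL / 48.183 = 1.25 × 10^6 PFU/mL

1.25 × 10^6 PFU/mL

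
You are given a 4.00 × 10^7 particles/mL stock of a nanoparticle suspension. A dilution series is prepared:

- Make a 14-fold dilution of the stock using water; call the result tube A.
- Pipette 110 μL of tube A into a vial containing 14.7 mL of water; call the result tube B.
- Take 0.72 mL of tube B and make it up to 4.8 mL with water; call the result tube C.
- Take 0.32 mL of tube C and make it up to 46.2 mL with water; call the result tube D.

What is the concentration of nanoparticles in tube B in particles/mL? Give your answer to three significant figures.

Step 1: 14-fold → factor 14
Step 2: 110 μL + 14.7 mL = 14810 μL total → factor 14810/110 = 134.64
Dilution factor through tube B = 14 × 134.64 = 1884.9
[tube B] = 4.00 × 10^7 particles/mL / 1884.9 = 2.12 × 10^4 particles/mL

2.12 × 10^4 particles/mL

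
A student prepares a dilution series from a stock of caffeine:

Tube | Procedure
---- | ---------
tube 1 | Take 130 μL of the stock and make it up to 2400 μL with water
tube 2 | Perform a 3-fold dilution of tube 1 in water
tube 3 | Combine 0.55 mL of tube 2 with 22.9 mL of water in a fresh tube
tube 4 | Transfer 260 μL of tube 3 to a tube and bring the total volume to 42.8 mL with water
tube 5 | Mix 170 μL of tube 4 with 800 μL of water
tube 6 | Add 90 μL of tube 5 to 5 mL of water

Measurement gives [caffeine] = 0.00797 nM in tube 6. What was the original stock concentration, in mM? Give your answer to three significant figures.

Step 1: 130 μL brought to 2400 μL → factor 2400/130 = 18.462
Step 2: 3-fold → factor 3
Step 3: 0.55 mL + 22.9 mL = 23.45 mL total → factor 23.45/0.55 = 42.636
Step 4: 260 μL brought to 42.8 mL → factor 42800/260 = 164.62
Step 5: 170 μL + 800 μL = 970 μL total → factor 970/170 = 5.7059
Step 6: 90 μL + 5 mL = 5090 μL total → factor 5090/90 = 56.556
Overall dilution factor = 18.462 × 3 × 42.636 × 164.62 × 5.7059 × 56.556 = 1.2544 × 10^8
Stock = 0.00797 nM × 1.2544 × 10^8 = 9.998 × 10^5 nM = 1.00 mM

1.00 mM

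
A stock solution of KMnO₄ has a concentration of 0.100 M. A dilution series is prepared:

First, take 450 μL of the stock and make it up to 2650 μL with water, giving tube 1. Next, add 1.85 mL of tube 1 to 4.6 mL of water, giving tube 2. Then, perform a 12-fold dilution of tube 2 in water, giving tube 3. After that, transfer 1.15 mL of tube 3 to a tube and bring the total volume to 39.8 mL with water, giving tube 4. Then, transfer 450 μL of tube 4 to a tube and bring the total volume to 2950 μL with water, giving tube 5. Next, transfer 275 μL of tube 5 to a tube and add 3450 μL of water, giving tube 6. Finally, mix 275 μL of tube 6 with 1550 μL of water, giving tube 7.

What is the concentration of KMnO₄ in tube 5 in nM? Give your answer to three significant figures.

Step 1: 450 μL brought to 2650 μL → factor 2650/450 = 5.8889
Step 2: 1.85 mL + 4.6 mL = 6.45 mL total → factor 6.45/1.85 = 3.4865
Step 3: 12-fold → factor 12
Step 4: 1.15 mL brought to 39.8 mL → factor 39.8/1.15 = 34.609
Step 5: 450 μL brought to 2950 μL → factor 2950/450 = 6.5556
Dilution factor through tube 5 = 5.8889 × 3.4865 × 12 × 34.609 × 6.5556 = 55898
[tube 5] = 0.100 M / 55898 = 1.789 × 10^-6 M = 1.79 × 10^3 nM

1.79 × 10^3 nM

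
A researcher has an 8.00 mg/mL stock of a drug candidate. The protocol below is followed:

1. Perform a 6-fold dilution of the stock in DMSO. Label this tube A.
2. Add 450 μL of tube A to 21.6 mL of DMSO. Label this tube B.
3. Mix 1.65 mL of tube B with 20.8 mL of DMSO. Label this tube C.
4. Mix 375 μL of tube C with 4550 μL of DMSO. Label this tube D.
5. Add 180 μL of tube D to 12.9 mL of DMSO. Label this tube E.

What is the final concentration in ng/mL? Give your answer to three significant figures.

Step 1: 6-fold → factor 6
Step 2: 450 μL + 21.6 mL = 22050 μL total → factor 22050/450 = 49
Step 3: 1.65 mL + 20.8 mL = 22.45 mL total → factor 22.45/1.65 = 13.606
Step 4: 375 μL + 4550 μL = 4925 μL total → factor 4925/375 = 13.133
Step 5: 180 μL + 12.9 mL = 13080 μL total → factor 13080/180 = 72.667
Overall dilution factor = 6 × 49 × 13.606 × 13.133 × 72.667 = 3.8176 × 10^6
Final = 8.00 mg/mL / 3.8176 × 10^6 = 2.096 × 10^-6 mg/mL = 2.10 ng/mL

2.10 ng/mL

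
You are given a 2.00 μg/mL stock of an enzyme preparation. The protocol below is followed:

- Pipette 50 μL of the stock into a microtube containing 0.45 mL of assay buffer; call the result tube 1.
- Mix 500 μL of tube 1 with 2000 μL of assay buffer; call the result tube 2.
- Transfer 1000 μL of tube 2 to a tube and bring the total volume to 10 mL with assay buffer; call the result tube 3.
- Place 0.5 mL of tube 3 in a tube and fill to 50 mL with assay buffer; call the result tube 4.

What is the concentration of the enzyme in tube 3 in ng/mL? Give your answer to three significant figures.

Step 1: 50 μL + 0.45 mL = 500 μL total → factor 500/50 = 10
Step 2: 500 μL + 2000 μL = 2500 μL total → factor 2500/500 = 5
Step 3: 1000 μL brought to 10 mL → factor 10000/1000 = 10
Dilution factor through tube 3 = 10 × 5 × 10 = 500
[tube 3] = 2.00 μg/mL / 500 = 0.004000 μg/mL = 4.00 ng/mL

4.00 ng/mL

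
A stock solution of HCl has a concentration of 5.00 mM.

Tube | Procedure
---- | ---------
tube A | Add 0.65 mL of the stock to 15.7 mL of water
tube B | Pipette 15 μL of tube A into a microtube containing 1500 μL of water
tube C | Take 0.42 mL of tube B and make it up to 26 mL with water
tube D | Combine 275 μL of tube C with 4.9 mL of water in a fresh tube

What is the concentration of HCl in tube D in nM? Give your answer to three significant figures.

Step 1: 0.65 mL + 15.7 mL = 16.35 mL total → factor 16.35/0.65 = 25.154
Step 2: 15 μL + 1500 μL = 1515 μL total → factor 1515/15 = 101
Step 3: 0.42 mL brought to 26 mL → factor 26/0.42 = 61.905
Step 4: 275 μL + 4.9 mL = 5175 μL total → factor 5175/275 = 18.818
Overall dilution factor = 25.154 × 101 × 61.905 × 18.818 = 2.9596 × 10^6
Final = 5.00 mM / 2.9596 × 10^6 = 1.689 × 10^-6 mM = 1.69 nM

1.69 nM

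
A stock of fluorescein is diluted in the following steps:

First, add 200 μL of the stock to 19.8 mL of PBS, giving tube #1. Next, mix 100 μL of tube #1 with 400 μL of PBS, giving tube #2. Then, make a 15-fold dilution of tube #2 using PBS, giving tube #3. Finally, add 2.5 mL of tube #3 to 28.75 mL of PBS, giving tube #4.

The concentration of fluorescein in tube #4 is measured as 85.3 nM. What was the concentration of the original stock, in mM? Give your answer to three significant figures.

Step 1: 200 μL + 19.8 mL = 20000 μL total → factor 20000/200 = 100
Step 2: 100 μL + 400 μL = 500 μL total → factor 500/100 = 5
Step 3: 15-fold → factor 15
Step 4: 2.5 mL + 28.75 mL = 31.25 mL total → factor 31.25/2.5 = 12.5
Overall dilution factor = 100 × 5 × 15 × 12.5 = 93750
Stock = 85.3 nM × 93750 = 7.997 × 10^6 nM = 8.00 mM

8.00 mM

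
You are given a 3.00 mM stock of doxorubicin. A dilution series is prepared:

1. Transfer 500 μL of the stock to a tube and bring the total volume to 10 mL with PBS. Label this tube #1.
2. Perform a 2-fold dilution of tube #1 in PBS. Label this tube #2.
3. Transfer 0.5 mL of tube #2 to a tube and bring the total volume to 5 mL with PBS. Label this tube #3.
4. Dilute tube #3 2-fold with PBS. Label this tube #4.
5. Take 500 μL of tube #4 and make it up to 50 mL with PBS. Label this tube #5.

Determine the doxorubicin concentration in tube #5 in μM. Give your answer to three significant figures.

Step 1: 500 μL brought to 10 mL → factor 10000/500 = 20
Step 2: 2-fold → factor 2
Step 3: 0.5 mL brought to 5 mL → factor 5/0.5 = 10
Step 4: 2-fold → factor 2
Step 5: 500 μL brought to 50 mL → factor 50000/500 = 100
Overall dilution factor = 20 × 2 × 10 × 2 × 100 = 80000
Final = 3.00 mM / 80000 = 3.750 × 10^-5 mM = 0.0375 μM

0.0375 μM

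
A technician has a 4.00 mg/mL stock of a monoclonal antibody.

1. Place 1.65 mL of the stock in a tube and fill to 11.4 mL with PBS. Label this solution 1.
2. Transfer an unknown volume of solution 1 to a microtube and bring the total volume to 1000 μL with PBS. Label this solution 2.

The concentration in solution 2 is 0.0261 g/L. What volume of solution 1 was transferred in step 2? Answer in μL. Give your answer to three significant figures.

Step 1: 1.65 mL brought to 11.4 mL → factor 11.4/1.65 = 6.9091
Step 2: v brought to 1000 μL → factor = 1000 μL/v
Product of known-step factors = 6.9091
Overall factor = 4.00 mg/mL / (0.0261 g/L) = 153.26
Step-2 factor = 153.26 / 6.9091 = 22.182
v = 1000 μL / 22.182 = 45.1 μL

45.1 μL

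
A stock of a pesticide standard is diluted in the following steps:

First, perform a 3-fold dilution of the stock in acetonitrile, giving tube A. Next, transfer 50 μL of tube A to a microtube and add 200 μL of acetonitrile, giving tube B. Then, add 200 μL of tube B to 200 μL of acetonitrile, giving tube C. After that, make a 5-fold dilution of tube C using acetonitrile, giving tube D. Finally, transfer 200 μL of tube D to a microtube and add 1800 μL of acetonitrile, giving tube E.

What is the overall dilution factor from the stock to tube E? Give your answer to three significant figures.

1.50 × 10^3

Step 1: 3-fold → factor 3
Step 2: 50 μL + 200 μL = 250 μL total → factor 250/50 = 5
Step 3: 200 μL + 200 μL = 400 μL total → factor 400/200 = 2
Step 4: 5-fold → factor 5
Step 5: 200 μL + 1800 μL = 2000 μL total → factor 2000/200 = 10
Overall dilution factor = 3 × 5 × 2 × 5 × 10 = 1500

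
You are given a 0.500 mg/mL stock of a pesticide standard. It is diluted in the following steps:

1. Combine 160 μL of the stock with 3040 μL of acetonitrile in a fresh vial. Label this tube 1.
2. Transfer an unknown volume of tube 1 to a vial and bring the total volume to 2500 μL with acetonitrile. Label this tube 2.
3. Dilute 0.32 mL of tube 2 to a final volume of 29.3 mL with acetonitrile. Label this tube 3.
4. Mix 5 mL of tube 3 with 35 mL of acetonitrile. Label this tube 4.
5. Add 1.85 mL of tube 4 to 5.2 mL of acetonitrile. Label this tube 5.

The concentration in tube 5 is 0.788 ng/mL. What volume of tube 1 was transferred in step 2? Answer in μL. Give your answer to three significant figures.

220 μL

Step 1: 160 μL + 3040 μL = 3200 μL total → factor 3200/160 = 20
Step 2: v brought to 2500 μL → factor = 2500 μL/v
Step 3: 0.32 mL brought to 29.3 mL → factor 29.3/0.32 = 91.562
Step 4: 5 mL + 35 mL = 40 mL total → factor 40/5 = 8
Step 5: 1.85 mL + 5.2 mL = 7.05 mL total → factor 7.05/1.85 = 3.8108
Product of known-step factors = 55828
Overall factor = 0.500 mg/mL / (0.788 ng/mL) = 6.3452 × 10^5
Step-2 factor = 6.3452 × 10^5 / 55828 = 11.366
v = 2500 μL / 11.366 = 220 μL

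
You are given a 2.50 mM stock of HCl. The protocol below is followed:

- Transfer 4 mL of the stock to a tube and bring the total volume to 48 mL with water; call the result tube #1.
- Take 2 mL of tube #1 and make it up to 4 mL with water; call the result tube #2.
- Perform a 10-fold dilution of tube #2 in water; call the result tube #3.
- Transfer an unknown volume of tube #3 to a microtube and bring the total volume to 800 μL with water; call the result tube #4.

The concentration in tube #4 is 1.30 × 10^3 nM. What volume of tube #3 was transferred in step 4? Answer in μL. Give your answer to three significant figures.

99.8 μL

Step 1: 4 mL brought to 48 mL → factor 48/4 = 12
Step 2: 2 mL brought to 4 mL → factor 4/2 = 2
Step 3: 10-fold → factor 10
Step 4: v brought to 800 μL → factor = 800 μL/v
Product of known-step factors = 240
Overall factor = 2.50 mM / (1.30 × 10^3 nM) = 1923.1
Step-4 factor = 1923.1 / 240 = 8.0128
v = 800 μL / 8.0128 = 99.8 μL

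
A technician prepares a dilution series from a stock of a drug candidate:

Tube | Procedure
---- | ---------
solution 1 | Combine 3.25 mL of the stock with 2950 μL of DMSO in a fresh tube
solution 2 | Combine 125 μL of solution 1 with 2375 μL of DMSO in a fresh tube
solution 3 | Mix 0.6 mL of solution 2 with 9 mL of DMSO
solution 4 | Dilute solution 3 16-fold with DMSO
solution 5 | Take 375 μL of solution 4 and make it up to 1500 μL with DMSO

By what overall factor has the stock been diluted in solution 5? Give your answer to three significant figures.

3.91 × 10^4

Step 1: 3.25 mL + 2950 μL = 6.2 mL total → factor 6.2/3.25 = 1.9077
Step 2: 125 μL + 2375 μL = 2500 μL total → factor 2500/125 = 20
Step 3: 0.6 mL + 9 mL = 9.6 mL total → factor 9.6/0.6 = 16
Step 4: 16-fold → factor 16
Step 5: 375 μL brought to 1500 μL → factor 1500/375 = 4
Overall dilution factor = 1.9077 × 20 × 16 × 16 × 4 = 39070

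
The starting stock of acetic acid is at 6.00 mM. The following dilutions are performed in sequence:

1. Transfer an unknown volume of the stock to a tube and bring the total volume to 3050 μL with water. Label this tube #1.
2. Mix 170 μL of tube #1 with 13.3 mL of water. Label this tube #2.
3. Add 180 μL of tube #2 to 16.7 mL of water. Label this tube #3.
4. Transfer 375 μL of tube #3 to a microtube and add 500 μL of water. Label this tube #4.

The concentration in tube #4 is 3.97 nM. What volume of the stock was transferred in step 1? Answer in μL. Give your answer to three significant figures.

35.0 μL

Step 1: v brought to 3050 μL → factor = 3050 μL/v
Step 2: 170 μL + 13.3 mL = 13470 μL total → factor 13470/170 = 79.235
Step 3: 180 μL + 16.7 mL = 16880 μL total → factor 16880/180 = 93.778
Step 4: 375 μL + 500 μL = 875 μL total → factor 875/375 = 2.3333
Product of known-step factors = 17338
Overall factor = 6.00 mM / (3.97 nM) = 1.5113 × 10^6
Step-1 factor = 1.5113 × 10^6 / 17338 = 87.17
v = 3050 μL / 87.17 = 35.0 μL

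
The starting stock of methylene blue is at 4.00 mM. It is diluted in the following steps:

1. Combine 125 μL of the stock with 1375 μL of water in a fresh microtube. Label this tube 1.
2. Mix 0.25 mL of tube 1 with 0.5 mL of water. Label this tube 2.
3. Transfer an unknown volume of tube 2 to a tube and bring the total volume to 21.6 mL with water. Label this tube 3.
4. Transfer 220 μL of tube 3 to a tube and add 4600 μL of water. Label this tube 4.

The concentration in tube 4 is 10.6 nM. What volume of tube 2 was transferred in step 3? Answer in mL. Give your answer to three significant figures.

Step 1: 125 μL + 1375 μL = 1500 μL total → factor 1500/125 = 12
Step 2: 0.25 mL + 0.5 mL = 0.75 mL total → factor 0.75/0.25 = 3
Step 3: v brought to 21.6 mL → factor = 21.6 mL/v
Step 4: 220 μL + 4600 μL = 4820 μL total → factor 4820/220 = 21.909
Product of known-step factors = 788.73
Overall factor = 4.00 mM / (10.6 nM) = 3.7736 × 10^5
Step-3 factor = 3.7736 × 10^5 / 788.73 = 478.44
v = 21.6 mL / 478.44 = 0.0451 mL

0.0451 mL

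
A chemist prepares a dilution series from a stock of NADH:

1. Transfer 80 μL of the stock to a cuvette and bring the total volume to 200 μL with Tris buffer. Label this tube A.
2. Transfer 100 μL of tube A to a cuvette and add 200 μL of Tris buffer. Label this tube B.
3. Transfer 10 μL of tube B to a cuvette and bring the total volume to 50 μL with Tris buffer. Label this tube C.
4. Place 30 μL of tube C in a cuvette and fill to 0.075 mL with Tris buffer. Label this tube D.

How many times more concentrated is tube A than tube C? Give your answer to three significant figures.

15.0

Step 1: 80 μL brought to 200 μL → factor 200/80 = 2.5
Step 2: 100 μL + 200 μL = 300 μL total → factor 300/100 = 3
Step 3: 10 μL brought to 50 μL → factor 50/10 = 5
Dilution factor to tube A = 2.5; to tube C = 37.5
[tube A]/[tube C] = (factor to tube C)/(factor to tube A) = 37.5/2.5 = 15.0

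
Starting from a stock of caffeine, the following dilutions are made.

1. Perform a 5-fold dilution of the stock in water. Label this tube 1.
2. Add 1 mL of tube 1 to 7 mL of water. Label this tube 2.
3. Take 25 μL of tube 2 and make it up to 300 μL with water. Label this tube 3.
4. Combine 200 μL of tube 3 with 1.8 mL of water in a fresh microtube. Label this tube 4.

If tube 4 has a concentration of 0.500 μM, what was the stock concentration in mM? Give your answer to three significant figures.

2.40 mM

Step 1: 5-fold → factor 5
Step 2: 1 mL + 7 mL = 8 mL total → factor 8/1 = 8
Step 3: 25 μL brought to 300 μL → factor 300/25 = 12
Step 4: 200 μL + 1.8 mL = 2000 μL total → factor 2000/200 = 10
Overall dilution factor = 5 × 8 × 12 × 10 = 4800
Stock = 0.500 μM × 4800 = 2400 μM = 2.40 mM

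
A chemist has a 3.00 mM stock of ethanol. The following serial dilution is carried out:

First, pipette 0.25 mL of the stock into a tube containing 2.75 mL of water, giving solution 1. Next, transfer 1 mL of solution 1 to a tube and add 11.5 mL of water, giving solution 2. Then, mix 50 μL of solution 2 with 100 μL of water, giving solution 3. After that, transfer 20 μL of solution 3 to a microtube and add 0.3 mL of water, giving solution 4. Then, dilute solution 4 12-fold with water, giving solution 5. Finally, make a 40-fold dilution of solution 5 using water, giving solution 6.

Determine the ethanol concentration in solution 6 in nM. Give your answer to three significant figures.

Step 1: 0.25 mL + 2.75 mL = 3 mL total → factor 3/0.25 = 12
Step 2: 1 mL + 11.5 mL = 12.5 mL total → factor 12.5/1 = 12.5
Step 3: 50 μL + 100 μL = 150 μL total → factor 150/50 = 3
Step 4: 20 μL + 0.3 mL = 320 μL total → factor 320/20 = 16
Step 5: 12-fold → factor 12
Step 6: 40-fold → factor 40
Overall dilution factor = 12 × 12.5 × 3 × 16 × 12 × 40 = 3.456 × 10^6
Final = 3.00 mM / 3.456 × 10^6 = 8.681 × 10^-7 mM = 0.868 nM

0.868 nM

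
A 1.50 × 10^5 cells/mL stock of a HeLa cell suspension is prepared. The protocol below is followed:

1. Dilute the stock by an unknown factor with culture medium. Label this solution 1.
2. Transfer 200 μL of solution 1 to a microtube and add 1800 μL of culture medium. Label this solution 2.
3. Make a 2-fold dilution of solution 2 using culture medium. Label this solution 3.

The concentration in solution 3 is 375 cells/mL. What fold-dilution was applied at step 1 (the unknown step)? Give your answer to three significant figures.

Step 1: unknown factor x
Step 2: 200 μL + 1800 μL = 2000 μL total → factor 2000/200 = 10
Step 3: 2-fold → factor 2
Product of known-step factors = 20
Overall factor = 1.50 × 10^5 cells/mL / (375 cells/mL) = 400
x = 400 / 20 = 20.0

20.0-fold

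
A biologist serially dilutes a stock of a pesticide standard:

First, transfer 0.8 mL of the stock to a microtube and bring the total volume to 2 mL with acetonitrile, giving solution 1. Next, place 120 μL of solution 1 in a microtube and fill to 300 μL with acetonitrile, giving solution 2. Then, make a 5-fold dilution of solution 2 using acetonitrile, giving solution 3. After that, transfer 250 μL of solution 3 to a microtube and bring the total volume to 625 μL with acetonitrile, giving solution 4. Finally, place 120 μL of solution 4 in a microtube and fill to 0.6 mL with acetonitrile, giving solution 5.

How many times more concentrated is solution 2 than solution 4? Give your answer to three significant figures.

12.5

Step 1: 0.8 mL brought to 2 mL → factor 2/0.8 = 2.5
Step 2: 120 μL brought to 300 μL → factor 300/120 = 2.5
Step 3: 5-fold → factor 5
Step 4: 250 μL brought to 625 μL → factor 625/250 = 2.5
Dilution factor to solution 2 = 6.25; to solution 4 = 78.125
[solution 2]/[solution 4] = (factor to solution 4)/(factor to solution 2) = 78.125/6.25 = 12.5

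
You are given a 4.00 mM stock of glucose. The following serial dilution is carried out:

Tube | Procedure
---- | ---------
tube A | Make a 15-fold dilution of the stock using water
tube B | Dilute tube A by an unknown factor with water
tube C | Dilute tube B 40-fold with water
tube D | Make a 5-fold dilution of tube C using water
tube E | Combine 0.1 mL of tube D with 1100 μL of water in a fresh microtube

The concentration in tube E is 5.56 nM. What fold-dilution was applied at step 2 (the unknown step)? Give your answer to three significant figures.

20.0-fold

Step 1: 15-fold → factor 15
Step 2: unknown factor x
Step 3: 40-fold → factor 40
Step 4: 5-fold → factor 5
Step 5: 0.1 mL + 1100 μL = 1.2 mL total → factor 1.2/0.1 = 12
Product of known-step factors = 36000
Overall factor = 4.00 mM / (5.56 nM) = 7.1942 × 10^5
x = 7.1942 × 10^5 / 36000 = 20.0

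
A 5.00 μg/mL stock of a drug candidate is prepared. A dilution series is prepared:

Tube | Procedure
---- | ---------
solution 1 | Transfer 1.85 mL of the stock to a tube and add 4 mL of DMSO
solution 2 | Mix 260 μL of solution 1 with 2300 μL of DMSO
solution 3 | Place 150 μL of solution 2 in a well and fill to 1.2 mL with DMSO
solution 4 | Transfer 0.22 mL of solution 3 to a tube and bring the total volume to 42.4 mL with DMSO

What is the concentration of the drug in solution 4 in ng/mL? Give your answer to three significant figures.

Step 1: 1.85 mL + 4 mL = 5.85 mL total → factor 5.85/1.85 = 3.1622
Step 2: 260 μL + 2300 μL = 2560 μL total → factor 2560/260 = 9.8462
Step 3: 150 μL brought to 1.2 mL → factor 1200/150 = 8
Step 4: 0.22 mL brought to 42.4 mL → factor 42.4/0.22 = 192.73
Overall dilution factor = 3.1622 × 9.8462 × 8 × 192.73 = 48005
Final = 5.00 μg/mL / 48005 = 0.0001042 μg/mL = 0.104 ng/mL

0.104 ng/mL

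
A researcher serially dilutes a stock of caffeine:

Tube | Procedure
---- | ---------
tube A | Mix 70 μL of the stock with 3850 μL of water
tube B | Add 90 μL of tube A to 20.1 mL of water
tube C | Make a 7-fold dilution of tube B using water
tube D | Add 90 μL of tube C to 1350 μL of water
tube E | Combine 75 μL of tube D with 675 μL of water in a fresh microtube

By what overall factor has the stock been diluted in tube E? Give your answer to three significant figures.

Step 1: 70 μL + 3850 μL = 3920 μL total → factor 3920/70 = 56
Step 2: 90 μL + 20.1 mL = 20190 μL total → factor 20190/90 = 224.33
Step 3: 7-fold → factor 7
Step 4: 90 μL + 1350 μL = 1440 μL total → factor 1440/90 = 16
Step 5: 75 μL + 675 μL = 750 μL total → factor 750/75 = 10
Overall dilution factor = 56 × 224.33 × 7 × 16 × 10 = 1.407 × 10^7

1.41 × 10^7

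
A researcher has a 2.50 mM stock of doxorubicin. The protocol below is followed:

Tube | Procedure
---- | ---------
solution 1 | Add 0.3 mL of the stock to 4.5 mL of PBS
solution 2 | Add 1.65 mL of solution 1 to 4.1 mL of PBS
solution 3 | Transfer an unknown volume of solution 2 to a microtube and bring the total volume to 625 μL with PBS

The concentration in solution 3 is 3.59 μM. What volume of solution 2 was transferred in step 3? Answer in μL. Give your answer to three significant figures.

50.0 μL

Step 1: 0.3 mL + 4.5 mL = 4.8 mL total → factor 4.8/0.3 = 16
Step 2: 1.65 mL + 4.1 mL = 5.75 mL total → factor 5.75/1.65 = 3.4848
Step 3: v brought to 625 μL → factor = 625 μL/v
Product of known-step factors = 55.758
Overall factor = 2.50 mM / (3.59 μM) = 696.38
Step-3 factor = 696.38 / 55.758 = 12.489
v = 625 μL / 12.489 = 50.0 μL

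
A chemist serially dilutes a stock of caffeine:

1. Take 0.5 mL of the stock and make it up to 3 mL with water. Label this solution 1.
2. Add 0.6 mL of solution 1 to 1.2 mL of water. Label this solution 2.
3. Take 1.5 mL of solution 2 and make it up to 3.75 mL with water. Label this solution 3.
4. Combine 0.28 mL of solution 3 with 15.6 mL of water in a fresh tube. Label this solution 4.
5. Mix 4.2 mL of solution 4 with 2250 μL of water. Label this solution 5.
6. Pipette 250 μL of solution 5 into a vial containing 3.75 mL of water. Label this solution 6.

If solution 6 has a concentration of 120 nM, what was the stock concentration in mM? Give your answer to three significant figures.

Step 1: 0.5 mL brought to 3 mL → factor 3/0.5 = 6
Step 2: 0.6 mL + 1.2 mL = 1.8 mL total → factor 1.8/0.6 = 3
Step 3: 1.5 mL brought to 3.75 mL → factor 3.75/1.5 = 2.5
Step 4: 0.28 mL + 15.6 mL = 15.88 mL total → factor 15.88/0.28 = 56.714
Step 5: 4.2 mL + 2250 μL = 6.45 mL total → factor 6.45/4.2 = 1.5357
Step 6: 250 μL + 3.75 mL = 4000 μL total → factor 4000/250 = 16
Overall dilution factor = 6 × 3 × 2.5 × 56.714 × 1.5357 × 16 = 62710
Stock = 120 nM × 62710 = 7.525 × 10^6 nM = 7.53 mM

7.53 mM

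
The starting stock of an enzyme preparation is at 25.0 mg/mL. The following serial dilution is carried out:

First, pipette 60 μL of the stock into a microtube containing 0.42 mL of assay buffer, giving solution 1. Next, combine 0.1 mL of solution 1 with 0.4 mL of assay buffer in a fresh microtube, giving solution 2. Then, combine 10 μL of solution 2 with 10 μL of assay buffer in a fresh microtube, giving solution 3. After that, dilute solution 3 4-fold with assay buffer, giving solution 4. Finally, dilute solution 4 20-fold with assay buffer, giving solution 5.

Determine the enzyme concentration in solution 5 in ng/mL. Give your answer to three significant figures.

3.91 × 10^3 ng/mL

Step 1: 60 μL + 0.42 mL = 480 μL total → factor 480/60 = 8
Step 2: 0.1 mL + 0.4 mL = 0.5 mL total → factor 0.5/0.1 = 5
Step 3: 10 μL + 10 μL = 20 μL total → factor 20/10 = 2
Step 4: 4-fold → factor 4
Step 5: 20-fold → factor 20
Overall dilution factor = 8 × 5 × 2 × 4 × 20 = 6400
Final = 25.0 mg/mL / 6400 = 0.003906 mg/mL = 3.91 × 10^3 ng/mL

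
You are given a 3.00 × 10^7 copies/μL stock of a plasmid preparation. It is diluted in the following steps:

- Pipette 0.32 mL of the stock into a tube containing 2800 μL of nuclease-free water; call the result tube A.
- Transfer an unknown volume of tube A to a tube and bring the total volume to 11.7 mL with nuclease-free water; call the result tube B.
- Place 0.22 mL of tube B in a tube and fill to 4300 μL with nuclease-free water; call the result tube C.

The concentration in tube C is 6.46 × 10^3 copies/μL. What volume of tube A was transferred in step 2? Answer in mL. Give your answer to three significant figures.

0.480 mL

Step 1: 0.32 mL + 2800 μL = 3.12 mL total → factor 3.12/0.32 = 9.75
Step 2: v brought to 11.7 mL → factor = 11.7 mL/v
Step 3: 0.22 mL brought to 4300 μL → factor 4.3/0.22 = 19.545
Product of known-step factors = 190.57
Overall factor = 3.00 × 10^7 copies/μL / (6.46 × 10^3 copies/μL) = 4644
Step-2 factor = 4644 / 190.57 = 24.369
v = 11.7 mL / 24.369 = 0.480 mL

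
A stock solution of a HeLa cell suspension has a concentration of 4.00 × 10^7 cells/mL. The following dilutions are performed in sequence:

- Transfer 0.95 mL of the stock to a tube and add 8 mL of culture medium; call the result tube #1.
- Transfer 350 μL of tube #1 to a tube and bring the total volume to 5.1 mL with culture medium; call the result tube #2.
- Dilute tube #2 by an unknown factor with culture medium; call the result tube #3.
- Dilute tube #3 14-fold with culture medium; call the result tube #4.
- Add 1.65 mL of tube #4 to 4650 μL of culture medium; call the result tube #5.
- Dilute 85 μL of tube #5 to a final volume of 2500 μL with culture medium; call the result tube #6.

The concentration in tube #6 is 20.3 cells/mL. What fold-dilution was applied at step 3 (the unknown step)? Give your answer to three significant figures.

9.13-fold

Step 1: 0.95 mL + 8 mL = 8.95 mL total → factor 8.95/0.95 = 9.4211
Step 2: 350 μL brought to 5.1 mL → factor 5100/350 = 14.571
Step 3: unknown factor x
Step 4: 14-fold → factor 14
Step 5: 1.65 mL + 4650 μL = 6.3 mL total → factor 6.3/1.65 = 3.8182
Step 6: 85 μL brought to 2500 μL → factor 2500/85 = 29.412
Product of known-step factors = 2.1583 × 10^5
Overall factor = 4.00 × 10^7 cells/mL / (20.3 cells/mL) = 1.9704 × 10^6
x = 1.9704 × 10^6 / 2.1583 × 10^5 = 9.13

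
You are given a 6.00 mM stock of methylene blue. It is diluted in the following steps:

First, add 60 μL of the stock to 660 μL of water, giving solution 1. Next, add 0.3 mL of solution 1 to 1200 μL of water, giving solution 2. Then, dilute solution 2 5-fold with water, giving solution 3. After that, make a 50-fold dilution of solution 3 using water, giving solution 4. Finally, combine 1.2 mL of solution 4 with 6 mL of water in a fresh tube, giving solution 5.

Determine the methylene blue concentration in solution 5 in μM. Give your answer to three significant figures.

0.0667 μM

Step 1: 60 μL + 660 μL = 720 μL total → factor 720/60 = 12
Step 2: 0.3 mL + 1200 μL = 1.5 mL total → factor 1.5/0.3 = 5
Step 3: 5-fold → factor 5
Step 4: 50-fold → factor 50
Step 5: 1.2 mL + 6 mL = 7.2 mL total → factor 7.2/1.2 = 6
Overall dilution factor = 12 × 5 × 5 × 50 × 6 = 90000
Final = 6.00 mM / 90000 = 6.667 × 10^-5 mM = 0.0667 μM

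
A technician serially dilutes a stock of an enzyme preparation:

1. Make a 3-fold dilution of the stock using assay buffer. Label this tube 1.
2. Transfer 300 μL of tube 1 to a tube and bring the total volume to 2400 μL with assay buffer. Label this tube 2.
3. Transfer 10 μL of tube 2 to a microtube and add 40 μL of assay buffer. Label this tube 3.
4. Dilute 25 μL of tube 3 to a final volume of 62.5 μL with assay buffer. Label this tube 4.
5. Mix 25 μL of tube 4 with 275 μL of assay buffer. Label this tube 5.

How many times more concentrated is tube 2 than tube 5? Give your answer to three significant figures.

150

Step 1: 3-fold → factor 3
Step 2: 300 μL brought to 2400 μL → factor 2400/300 = 8
Step 3: 10 μL + 40 μL = 50 μL total → factor 50/10 = 5
Step 4: 25 μL brought to 62.5 μL → factor 62.5/25 = 2.5
Step 5: 25 μL + 275 μL = 300 μL total → factor 300/25 = 12
Dilution factor to tube 2 = 24; to tube 5 = 3600
[tube 2]/[tube 5] = (factor to tube 5)/(factor to tube 2) = 3600/24 = 150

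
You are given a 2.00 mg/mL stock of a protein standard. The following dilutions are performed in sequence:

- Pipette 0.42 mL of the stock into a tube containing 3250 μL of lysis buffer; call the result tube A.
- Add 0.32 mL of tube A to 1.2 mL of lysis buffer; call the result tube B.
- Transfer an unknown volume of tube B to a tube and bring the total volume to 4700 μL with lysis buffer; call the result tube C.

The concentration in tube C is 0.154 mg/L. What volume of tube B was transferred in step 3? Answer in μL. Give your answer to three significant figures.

15.0 μL

Step 1: 0.42 mL + 3250 μL = 3.67 mL total → factor 3.67/0.42 = 8.7381
Step 2: 0.32 mL + 1.2 mL = 1.52 mL total → factor 1.52/0.32 = 4.75
Step 3: v brought to 4700 μL → factor = 4700 μL/v
Product of known-step factors = 41.506
Overall factor = 2.00 mg/mL / (0.154 mg/L) = 12987
Step-3 factor = 12987 / 41.506 = 312.9
v = 4700 μL / 312.9 = 15.0 μL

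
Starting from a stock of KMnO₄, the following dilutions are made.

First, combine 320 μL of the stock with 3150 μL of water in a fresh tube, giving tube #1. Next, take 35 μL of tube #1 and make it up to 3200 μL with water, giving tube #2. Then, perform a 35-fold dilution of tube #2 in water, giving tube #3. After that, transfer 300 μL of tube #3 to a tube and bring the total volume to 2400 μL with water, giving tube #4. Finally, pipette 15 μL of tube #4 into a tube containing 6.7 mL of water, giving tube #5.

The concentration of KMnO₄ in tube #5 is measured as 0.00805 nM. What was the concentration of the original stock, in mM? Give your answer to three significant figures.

Step 1: 320 μL + 3150 μL = 3470 μL total → factor 3470/320 = 10.844
Step 2: 35 μL brought to 3200 μL → factor 3200/35 = 91.429
Step 3: 35-fold → factor 35
Step 4: 300 μL brought to 2400 μL → factor 2400/300 = 8
Step 5: 15 μL + 6.7 mL = 6715 μL total → factor 6715/15 = 447.67
Overall dilution factor = 10.844 × 91.429 × 35 × 8 × 447.67 = 1.2427 × 10^8
Stock = 0.00805 nM × 1.2427 × 10^8 = 1.000 × 10^6 nM = 1.00 mM

1.00 mM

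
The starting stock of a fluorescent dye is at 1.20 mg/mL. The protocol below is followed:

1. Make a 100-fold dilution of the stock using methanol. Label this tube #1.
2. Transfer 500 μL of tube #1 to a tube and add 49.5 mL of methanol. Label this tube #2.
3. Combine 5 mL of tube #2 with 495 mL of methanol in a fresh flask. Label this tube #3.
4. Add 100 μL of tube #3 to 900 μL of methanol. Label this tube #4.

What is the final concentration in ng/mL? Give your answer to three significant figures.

0.120 ng/mL

Step 1: 100-fold → factor 100
Step 2: 500 μL + 49.5 mL = 50000 μL total → factor 50000/500 = 100
Step 3: 5 mL + 495 mL = 500 mL total → factor 500/5 = 100
Step 4: 100 μL + 900 μL = 1000 μL total → factor 1000/100 = 10
Overall dilution factor = 100 × 100 × 100 × 10 = 1 × 10^7
Final = 1.20 mg/mL / 1 × 10^7 = 1.200 × 10^-7 mg/mL = 0.120 ng/mL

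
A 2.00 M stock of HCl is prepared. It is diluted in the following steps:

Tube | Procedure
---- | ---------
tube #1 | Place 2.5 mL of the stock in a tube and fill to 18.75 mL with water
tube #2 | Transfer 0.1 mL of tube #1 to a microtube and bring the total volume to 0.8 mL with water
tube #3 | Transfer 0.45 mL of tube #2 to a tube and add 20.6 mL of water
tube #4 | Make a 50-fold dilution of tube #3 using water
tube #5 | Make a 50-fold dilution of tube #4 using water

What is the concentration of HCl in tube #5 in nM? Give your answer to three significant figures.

Step 1: 2.5 mL brought to 18.75 mL → factor 18.75/2.5 = 7.5
Step 2: 0.1 mL brought to 0.8 mL → factor 0.8/0.1 = 8
Step 3: 0.45 mL + 20.6 mL = 21.05 mL total → factor 21.05/0.45 = 46.778
Step 4: 50-fold → factor 50
Step 5: 50-fold → factor 50
Overall dilution factor = 7.5 × 8 × 46.778 × 50 × 50 = 7.0167 × 10^6
Final = 2.00 M / 7.0167 × 10^6 = 2.850 × 10^-7 M = 285 nM

285 nM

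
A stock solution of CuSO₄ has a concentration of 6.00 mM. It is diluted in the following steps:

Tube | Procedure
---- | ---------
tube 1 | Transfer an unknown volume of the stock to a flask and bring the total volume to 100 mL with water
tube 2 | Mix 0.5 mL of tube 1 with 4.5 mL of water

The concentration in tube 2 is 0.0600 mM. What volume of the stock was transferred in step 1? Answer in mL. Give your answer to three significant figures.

Step 1: v brought to 100 mL → factor = 100 mL/v
Step 2: 0.5 mL + 4.5 mL = 5 mL total → factor 5/0.5 = 10
Product of known-step factors = 10
Overall factor = 6.00 mM / (0.0600 mM) = 100
Step-1 factor = 100 / 10 = 10
v = 100 mL / 10 = 10.0 mL

10.0 mL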